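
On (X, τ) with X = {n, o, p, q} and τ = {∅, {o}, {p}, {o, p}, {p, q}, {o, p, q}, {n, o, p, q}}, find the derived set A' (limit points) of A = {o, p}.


A' = {n, q}

For each x ∈ X, list the open sets U ∈ τ with x ∈ U, then check whether U ∩ (A ∖ {x}) ≠ ∅ for every such U.
  x = n: opens ∋ x are {n, o, p, q}; each meets A ∖ {n}, so x IS a limit point.
  x = o: open {o} ∋ x has {o} ∩ (A ∖ {o}) = ∅, so x is NOT a limit point.
  x = p: open {p} ∋ x has {p} ∩ (A ∖ {p}) = ∅, so x is NOT a limit point.
  x = q: opens ∋ x are {p, q}, {o, p, q}, {n, o, p, q}; each meets A ∖ {q}, so x IS a limit point.
Collecting: A' = {n, q}.


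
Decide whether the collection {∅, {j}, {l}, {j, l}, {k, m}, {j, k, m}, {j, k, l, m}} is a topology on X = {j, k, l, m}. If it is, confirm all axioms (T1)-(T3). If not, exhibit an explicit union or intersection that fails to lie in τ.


τ is NOT a topology on X.

Axiom (T1): ∅ ∈ τ? Yes; X ∈ τ? Yes.
Axiom (T2/T3): check pairwise unions and intersections of members of τ.
Counterexample for (T2): {l} ∪ {k, m} = {k, l, m} ∉ τ. Therefore τ is NOT a topology.


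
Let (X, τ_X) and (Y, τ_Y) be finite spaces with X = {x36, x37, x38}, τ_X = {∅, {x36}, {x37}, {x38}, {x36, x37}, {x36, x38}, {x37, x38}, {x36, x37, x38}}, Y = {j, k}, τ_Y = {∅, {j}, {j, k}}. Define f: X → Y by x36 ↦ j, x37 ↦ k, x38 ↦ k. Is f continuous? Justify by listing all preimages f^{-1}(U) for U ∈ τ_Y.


f IS continuous.

Compute f^{-1}(U) for each U ∈ τ_Y:
  U = ∅: f^{-1}(U) = ∅ ∈ τ_X ✓.
  U = {j}: f^{-1}(U) = {x36} ∈ τ_X ✓.
  U = {j, k}: f^{-1}(U) = {x36, x37, x38} ∈ τ_X ✓.
Every preimage lies in τ_X, so f IS continuous.


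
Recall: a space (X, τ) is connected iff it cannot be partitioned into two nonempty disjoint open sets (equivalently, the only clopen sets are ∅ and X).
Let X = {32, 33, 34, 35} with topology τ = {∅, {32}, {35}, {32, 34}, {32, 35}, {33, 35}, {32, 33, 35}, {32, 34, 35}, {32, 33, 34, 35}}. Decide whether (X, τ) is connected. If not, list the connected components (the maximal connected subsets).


(X, τ) is disconnected; components = [{32, 34}, {33, 35}].

Find clopen sets (U ∈ τ with X ∖ U ∈ τ):
  U = ∅, X ∖ U = {32, 33, 34, 35} — both open, so U is clopen.
  U = {32, 34}, X ∖ U = {33, 35} — both open, so U is clopen.
  U = {33, 35}, X ∖ U = {32, 34} — both open, so U is clopen.
  U = {32, 33, 34, 35}, X ∖ U = ∅ — both open, so U is clopen.
Nontrivial clopen(s) exist: e.g. {33, 35}. So (X, τ) is disconnected.
Compute connected components by grouping points that agree on all clopens:
  component: {32, 34}
  component: {33, 35}


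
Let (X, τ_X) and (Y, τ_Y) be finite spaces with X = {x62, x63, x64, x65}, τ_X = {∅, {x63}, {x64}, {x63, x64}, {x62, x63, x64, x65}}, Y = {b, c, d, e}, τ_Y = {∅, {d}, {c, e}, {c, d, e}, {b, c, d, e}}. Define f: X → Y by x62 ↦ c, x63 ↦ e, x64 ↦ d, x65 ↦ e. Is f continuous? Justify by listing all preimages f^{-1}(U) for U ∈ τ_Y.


f is NOT continuous.

Compute f^{-1}(U) for each U ∈ τ_Y:
  U = ∅: f^{-1}(U) = ∅ ∈ τ_X ✓.
  U = {d}: f^{-1}(U) = {x64} ∈ τ_X ✓.
  U = {c, e}: f^{-1}(U) = {x62, x63, x65} ∉ τ_X ✗.
  U = {c, d, e}: f^{-1}(U) = {x62, x63, x64, x65} ∈ τ_X ✓.
  U = {b, c, d, e}: f^{-1}(U) = {x62, x63, x64, x65} ∈ τ_X ✓.
Found U = {c, e} with f^{-1}(U) = {x62, x63, x65} not in τ_X. Therefore f is NOT continuous.


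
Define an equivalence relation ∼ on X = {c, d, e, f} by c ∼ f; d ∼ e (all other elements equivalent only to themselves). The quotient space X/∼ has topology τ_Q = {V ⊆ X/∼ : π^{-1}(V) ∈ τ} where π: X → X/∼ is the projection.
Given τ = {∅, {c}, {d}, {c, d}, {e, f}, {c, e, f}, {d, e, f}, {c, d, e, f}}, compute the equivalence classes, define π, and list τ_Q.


X/∼ = {[c=f], [d=e]}; |τ_Q| = 2.

Equivalence classes: [c=f], [d=e].
Quotient map π: X → X/∼ sends c ↦ [c=f], d ↦ [d=e], e ↦ [d=e], f ↦ [c=f].
For each subset V ⊆ X/∼, compute π^{-1}(V) ⊆ X and check whether π^{-1}(V) ∈ τ. V is open in τ_Q iff π^{-1}(V) ∈ τ.
  V = {}: π^{-1}(V) = ∅ ∈ τ ✓.
  V = {[c=f]}: π^{-1}(V) = {c, f} ∉ τ ✗.
  V = {[d=e]}: π^{-1}(V) = {d, e} ∉ τ ✗.
  V = {[c=f], [d=e]}: π^{-1}(V) = {c, d, e, f} ∈ τ ✓.
Open sets in the quotient: τ_Q = {{}, {[c=f], [d=e]}} (2 elements).


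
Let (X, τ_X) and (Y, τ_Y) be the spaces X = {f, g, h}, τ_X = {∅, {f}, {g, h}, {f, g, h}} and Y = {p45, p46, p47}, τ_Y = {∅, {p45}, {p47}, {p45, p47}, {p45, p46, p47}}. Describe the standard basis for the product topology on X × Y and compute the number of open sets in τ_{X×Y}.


Basis B = {∅ × ∅, {f} × {p45}, {f} × {p47}, {f} × {p45, p47}, {g, h} × {p45}, {g, h} × {p47}, {f} × {p45, p46, p47}, {f, g, h} × {p45}, {f, g, h} × {p47}, {g, h} × {p45, p47}, {f, g, h} × {p45, p47}, {g, h} × {p45, p46, p47}, {f, g, h} × {p45, p46, p47}}; |τ_{X×Y}| = 25.

Enumerate products U × V with U ∈ τ_X, V ∈ τ_Y (deduplicated):
  ∅ × ∅ = {} (∅)
  {f} × {p45} = {(f,p45)}
  {f} × {p47} = {(f,p47)}
  {f} × {p45, p47} = {(f,p45), (f,p47)}
  {g, h} × {p45} = {(g,p45), (h,p45)}
  {g, h} × {p47} = {(g,p47), (h,p47)}
  {f} × {p45, p46, p47} = {(f,p45), (f,p46), (f,p47)}
  {f, g, h} × {p45} = {(f,p45), (g,p45), (h,p45)}
  {f, g, h} × {p47} = {(f,p47), (g,p47), (h,p47)}
  {g, h} × {p45, p47} = {(g,p45), (g,p47), (h,p45), (h,p47)}
  {f, g, h} × {p45, p47} = {(f,p45), (f,p47), (g,p45), (g,p47), (h,p45), (h,p47)}
  {g, h} × {p45, p46, p47} = {(g,p45), (g,p46), (g,p47), (h,p45), (h,p46), (h,p47)}
  {f, g, h} × {p45, p46, p47} = {(f,p45), (f,p46), (f,p47), (g,p45), (g,p46), (g,p47), (h,p45), (h,p46), (h,p47)}
These 13 distinct sets form the basis B.
Close under arbitrary unions to get τ_{X×Y}; counting gives |τ_{X×Y}| = 25.


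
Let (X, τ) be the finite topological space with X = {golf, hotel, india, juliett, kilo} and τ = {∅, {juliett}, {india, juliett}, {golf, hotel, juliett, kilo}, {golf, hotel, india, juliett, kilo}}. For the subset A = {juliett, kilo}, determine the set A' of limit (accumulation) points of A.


A' = {golf, hotel, india, kilo}

For each x ∈ X, list the open sets U ∈ τ with x ∈ U, then check whether U ∩ (A ∖ {x}) ≠ ∅ for every such U.
  x = golf: opens ∋ x are {golf, hotel, juliett, kilo}, {golf, hotel, india, juliett, kilo}; each meets A ∖ {golf}, so x IS a limit point.
  x = hotel: opens ∋ x are {golf, hotel, juliett, kilo}, {golf, hotel, india, juliett, kilo}; each meets A ∖ {hotel}, so x IS a limit point.
  x = india: opens ∋ x are {india, juliett}, {golf, hotel, india, juliett, kilo}; each meets A ∖ {india}, so x IS a limit point.
  x = juliett: open {juliett} ∋ x has {juliett} ∩ (A ∖ {juliett}) = ∅, so x is NOT a limit point.
  x = kilo: opens ∋ x are {golf, hotel, juliett, kilo}, {golf, hotel, india, juliett, kilo}; each meets A ∖ {kilo}, so x IS a limit point.
Collecting: A' = {golf, hotel, india, kilo}.


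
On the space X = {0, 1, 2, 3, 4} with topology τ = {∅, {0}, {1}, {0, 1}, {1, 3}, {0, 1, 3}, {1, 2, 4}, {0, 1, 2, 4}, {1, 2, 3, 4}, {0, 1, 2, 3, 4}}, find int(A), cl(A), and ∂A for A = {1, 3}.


int(A) = {1, 3}, cl(A) = {1, 2, 3, 4}, ∂A = {2, 4}.

Closed sets in (X, τ) are complements of opens:
  closed(X, τ) = {∅, {0}, {3}, {0, 3}, {2, 4}, {0, 2, 4}, {2, 3, 4}, {0, 2, 3, 4}, {1, 2, 3, 4}, {0, 1, 2, 3, 4}}.
int(A) = ⋃ {U ∈ τ : U ⊆ A}. Opens contained in A: ∅, {1}, {1, 3}.
Taking the union of these: int(A) = {1, 3}.
cl(A) = ⋂ {C closed : A ⊆ C}. Closed sets containing A: {1, 2, 3, 4}, {0, 1, 2, 3, 4}.
Intersecting these: cl(A) = {1, 2, 3, 4}.
∂A = cl(A) ∖ int(A) = {1, 2, 3, 4} ∖ {1, 3} = {2, 4}.


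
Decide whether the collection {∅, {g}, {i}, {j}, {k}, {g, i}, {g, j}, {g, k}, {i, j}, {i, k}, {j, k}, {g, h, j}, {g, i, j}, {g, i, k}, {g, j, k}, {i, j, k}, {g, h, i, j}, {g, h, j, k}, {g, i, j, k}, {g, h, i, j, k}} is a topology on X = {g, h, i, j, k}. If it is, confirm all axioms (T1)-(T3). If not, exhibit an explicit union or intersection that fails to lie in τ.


τ IS a topology on X.

Axiom (T1): ∅ ∈ τ? Yes; X ∈ τ? Yes.
Axiom (T2/T3): check pairwise unions and intersections of members of τ.
All pairwise intersections and unions checked — each lies in τ. Therefore τ satisfies (T1), (T2), (T3): it IS a topology on X.


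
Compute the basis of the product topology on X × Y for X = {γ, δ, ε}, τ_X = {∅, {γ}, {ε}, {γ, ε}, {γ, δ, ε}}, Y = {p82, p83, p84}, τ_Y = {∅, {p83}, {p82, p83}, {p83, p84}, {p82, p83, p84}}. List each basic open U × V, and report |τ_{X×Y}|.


Basis B = {∅ × ∅, {γ} × {p83}, {ε} × {p83}, {γ} × {p82, p83}, {γ} × {p83, p84}, {γ, ε} × {p83}, {ε} × {p82, p83}, {ε} × {p83, p84}, {γ} × {p82, p83, p84}, {γ, δ, ε} × {p83}, {ε} × {p82, p83, p84}, {γ, ε} × {p82, p83}, {γ, ε} × {p83, p84}, {γ, ε} × {p82, p83, p84}, {γ, δ, ε} × {p82, p83}, {γ, δ, ε} × {p83, p84}, {γ, δ, ε} × {p82, p83, p84}}; |τ_{X×Y}| = 50.

Enumerate products U × V with U ∈ τ_X, V ∈ τ_Y (deduplicated):
  ∅ × ∅ = {} (∅)
  {γ} × {p83} = {(γ,p83)}
  {ε} × {p83} = {(ε,p83)}
  {γ} × {p82, p83} = {(γ,p82), (γ,p83)}
  {γ} × {p83, p84} = {(γ,p83), (γ,p84)}
  {γ, ε} × {p83} = {(γ,p83), (ε,p83)}
  {ε} × {p82, p83} = {(ε,p82), (ε,p83)}
  {ε} × {p83, p84} = {(ε,p83), (ε,p84)}
  {γ} × {p82, p83, p84} = {(γ,p82), (γ,p83), (γ,p84)}
  {γ, δ, ε} × {p83} = {(γ,p83), (δ,p83), (ε,p83)}
  {ε} × {p82, p83, p84} = {(ε,p82), (ε,p83), (ε,p84)}
  {γ, ε} × {p82, p83} = {(γ,p82), (γ,p83), (ε,p82), (ε,p83)}
  {γ, ε} × {p83, p84} = {(γ,p83), (γ,p84), (ε,p83), (ε,p84)}
  {γ, ε} × {p82, p83, p84} = {(γ,p82), (γ,p83), (γ,p84), (ε,p82), (ε,p83), (ε,p84)}
  {γ, δ, ε} × {p82, p83} = {(γ,p82), (γ,p83), (δ,p82), (δ,p83), (ε,p82), (ε,p83)}
  {γ, δ, ε} × {p83, p84} = {(γ,p83), (γ,p84), (δ,p83), (δ,p84), (ε,p83), (ε,p84)}
  {γ, δ, ε} × {p82, p83, p84} = {(γ,p82), (γ,p83), (γ,p84), (δ,p82), (δ,p83), (δ,p84), (ε,p82), (ε,p83), (ε,p84)}
These 17 distinct sets form the basis B.
Close under arbitrary unions to get τ_{X×Y}; counting gives |τ_{X×Y}| = 50.


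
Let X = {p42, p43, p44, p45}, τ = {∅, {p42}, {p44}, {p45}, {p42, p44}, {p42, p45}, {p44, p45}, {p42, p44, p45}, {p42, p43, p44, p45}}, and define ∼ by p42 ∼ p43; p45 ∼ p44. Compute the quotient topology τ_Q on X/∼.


X/∼ = {[p42=p43], [p44=p45]}; |τ_Q| = 3.

Equivalence classes: [p42=p43], [p44=p45].
Quotient map π: X → X/∼ sends p42 ↦ [p42=p43], p43 ↦ [p42=p43], p44 ↦ [p44=p45], p45 ↦ [p44=p45].
For each subset V ⊆ X/∼, compute π^{-1}(V) ⊆ X and check whether π^{-1}(V) ∈ τ. V is open in τ_Q iff π^{-1}(V) ∈ τ.
  V = {}: π^{-1}(V) = ∅ ∈ τ ✓.
  V = {[p42=p43]}: π^{-1}(V) = {p42, p43} ∉ τ ✗.
  V = {[p44=p45]}: π^{-1}(V) = {p44, p45} ∈ τ ✓.
  V = {[p42=p43], [p44=p45]}: π^{-1}(V) = {p42, p43, p44, p45} ∈ τ ✓.
Open sets in the quotient: τ_Q = {{}, {[p44=p45]}, {[p42=p43], [p44=p45]}} (3 elements).


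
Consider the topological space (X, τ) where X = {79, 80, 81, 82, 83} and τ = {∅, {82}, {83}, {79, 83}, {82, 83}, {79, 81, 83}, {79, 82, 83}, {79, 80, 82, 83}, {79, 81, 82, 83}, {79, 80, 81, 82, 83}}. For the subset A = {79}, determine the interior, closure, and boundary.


int(A) = ∅, cl(A) = {79, 80, 81}, ∂A = {79, 80, 81}.

Closed sets in (X, τ) are complements of opens:
  closed(X, τ) = {∅, {80}, {81}, {80, 81}, {80, 82}, {79, 80, 81}, {80, 81, 82}, {79, 80, 81, 82}, {79, 80, 81, 83}, {79, 80, 81, 82, 83}}.
int(A) = ⋃ {U ∈ τ : U ⊆ A}. Opens contained in A: ∅.
Taking the union of these: int(A) = ∅.
cl(A) = ⋂ {C closed : A ⊆ C}. Closed sets containing A: {79, 80, 81}, {79, 80, 81, 82}, {79, 80, 81, 83}, {79, 80, 81, 82, 83}.
Intersecting these: cl(A) = {79, 80, 81}.
∂A = cl(A) ∖ int(A) = {79, 80, 81} ∖ ∅ = {79, 80, 81}.


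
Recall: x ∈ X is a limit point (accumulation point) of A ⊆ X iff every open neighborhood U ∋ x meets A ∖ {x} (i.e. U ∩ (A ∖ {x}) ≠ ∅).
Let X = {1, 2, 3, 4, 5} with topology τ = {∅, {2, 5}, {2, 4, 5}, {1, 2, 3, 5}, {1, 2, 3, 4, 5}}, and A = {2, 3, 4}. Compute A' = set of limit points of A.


A' = {1, 3, 4, 5}

For each x ∈ X, list the open sets U ∈ τ with x ∈ U, then check whether U ∩ (A ∖ {x}) ≠ ∅ for every such U.
  x = 1: opens ∋ x are {1, 2, 3, 5}, {1, 2, 3, 4, 5}; each meets A ∖ {1}, so x IS a limit point.
  x = 2: open {2, 5} ∋ x has {2, 5} ∩ (A ∖ {2}) = ∅, so x is NOT a limit point.
  x = 3: opens ∋ x are {1, 2, 3, 5}, {1, 2, 3, 4, 5}; each meets A ∖ {3}, so x IS a limit point.
  x = 4: opens ∋ x are {2, 4, 5}, {1, 2, 3, 4, 5}; each meets A ∖ {4}, so x IS a limit point.
  x = 5: opens ∋ x are {2, 5}, {2, 4, 5}, {1, 2, 3, 5}, {1, 2, 3, 4, 5}; each meets A ∖ {5}, so x IS a limit point.
Collecting: A' = {1, 3, 4, 5}.


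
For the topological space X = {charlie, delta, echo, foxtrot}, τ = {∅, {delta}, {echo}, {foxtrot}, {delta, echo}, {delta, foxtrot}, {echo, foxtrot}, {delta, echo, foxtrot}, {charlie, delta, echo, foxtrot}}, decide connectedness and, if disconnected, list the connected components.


(X, τ) is connected.

Find clopen sets (U ∈ τ with X ∖ U ∈ τ):
  U = ∅, X ∖ U = {charlie, delta, echo, foxtrot} — both open, so U is clopen.
  U = {charlie, delta, echo, foxtrot}, X ∖ U = ∅ — both open, so U is clopen.
Only trivial clopens (∅ and X) exist, so (X, τ) is connected.
Compute connected components by grouping points that agree on all clopens:
  component: {charlie, delta, echo, foxtrot}


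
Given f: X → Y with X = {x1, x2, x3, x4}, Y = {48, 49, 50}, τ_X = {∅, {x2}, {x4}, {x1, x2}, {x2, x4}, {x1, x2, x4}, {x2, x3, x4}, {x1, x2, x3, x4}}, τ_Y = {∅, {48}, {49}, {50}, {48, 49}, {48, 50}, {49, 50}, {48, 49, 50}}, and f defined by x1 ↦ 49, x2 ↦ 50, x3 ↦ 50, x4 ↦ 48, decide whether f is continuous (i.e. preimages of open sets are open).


f is NOT continuous.

Compute f^{-1}(U) for each U ∈ τ_Y:
  U = ∅: f^{-1}(U) = ∅ ∈ τ_X ✓.
  U = {48}: f^{-1}(U) = {x4} ∈ τ_X ✓.
  U = {49}: f^{-1}(U) = {x1} ∉ τ_X ✗.
  U = {50}: f^{-1}(U) = {x2, x3} ∉ τ_X ✗.
  U = {48, 49}: f^{-1}(U) = {x1, x4} ∉ τ_X ✗.
  U = {48, 50}: f^{-1}(U) = {x2, x3, x4} ∈ τ_X ✓.
  U = {49, 50}: f^{-1}(U) = {x1, x2, x3} ∉ τ_X ✗.
  U = {48, 49, 50}: f^{-1}(U) = {x1, x2, x3, x4} ∈ τ_X ✓.
Found U = {49} with f^{-1}(U) = {x1} not in τ_X. Therefore f is NOT continuous.


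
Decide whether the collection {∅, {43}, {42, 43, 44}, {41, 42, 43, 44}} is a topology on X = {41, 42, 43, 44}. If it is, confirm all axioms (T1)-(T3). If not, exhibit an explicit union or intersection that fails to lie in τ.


τ IS a topology on X.

Axiom (T1): ∅ ∈ τ? Yes; X ∈ τ? Yes.
Axiom (T2/T3): check pairwise unions and intersections of members of τ.
All pairwise intersections and unions checked — each lies in τ. Therefore τ satisfies (T1), (T2), (T3): it IS a topology on X.


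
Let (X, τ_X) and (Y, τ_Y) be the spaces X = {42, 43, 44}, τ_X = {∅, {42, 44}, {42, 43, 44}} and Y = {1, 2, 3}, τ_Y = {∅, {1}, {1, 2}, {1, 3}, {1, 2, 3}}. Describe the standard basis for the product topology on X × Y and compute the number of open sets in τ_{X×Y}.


Basis B = {∅ × ∅, {42, 44} × {1}, {42, 43, 44} × {1}, {42, 44} × {1, 2}, {42, 44} × {1, 3}, {42, 44} × {1, 2, 3}, {42, 43, 44} × {1, 2}, {42, 43, 44} × {1, 3}, {42, 43, 44} × {1, 2, 3}}; |τ_{X×Y}| = 14.

Enumerate products U × V with U ∈ τ_X, V ∈ τ_Y (deduplicated):
  ∅ × ∅ = {} (∅)
  {42, 44} × {1} = {(42,1), (44,1)}
  {42, 43, 44} × {1} = {(42,1), (43,1), (44,1)}
  {42, 44} × {1, 2} = {(42,1), (42,2), (44,1), (44,2)}
  {42, 44} × {1, 3} = {(42,1), (42,3), (44,1), (44,3)}
  {42, 44} × {1, 2, 3} = {(42,1), (42,2), (42,3), (44,1), (44,2), (44,3)}
  {42, 43, 44} × {1, 2} = {(42,1), (42,2), (43,1), (43,2), (44,1), (44,2)}
  {42, 43, 44} × {1, 3} = {(42,1), (42,3), (43,1), (43,3), (44,1), (44,3)}
  {42, 43, 44} × {1, 2, 3} = {(42,1), (42,2), (42,3), (43,1), (43,2), (43,3), (44,1), (44,2), (44,3)}
These 9 distinct sets form the basis B.
Close under arbitrary unions to get τ_{X×Y}; counting gives |τ_{X×Y}| = 14.


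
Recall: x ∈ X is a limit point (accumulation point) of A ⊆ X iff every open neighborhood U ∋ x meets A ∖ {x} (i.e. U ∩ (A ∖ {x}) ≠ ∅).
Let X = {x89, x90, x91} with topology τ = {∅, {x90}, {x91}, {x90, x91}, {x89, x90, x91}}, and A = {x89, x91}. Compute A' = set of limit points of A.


A' = {x89}

For each x ∈ X, list the open sets U ∈ τ with x ∈ U, then check whether U ∩ (A ∖ {x}) ≠ ∅ for every such U.
  x = x89: opens ∋ x are {x89, x90, x91}; each meets A ∖ {x89}, so x IS a limit point.
  x = x90: open {x90} ∋ x has {x90} ∩ (A ∖ {x90}) = ∅, so x is NOT a limit point.
  x = x91: open {x91} ∋ x has {x91} ∩ (A ∖ {x91}) = ∅, so x is NOT a limit point.
Collecting: A' = {x89}.


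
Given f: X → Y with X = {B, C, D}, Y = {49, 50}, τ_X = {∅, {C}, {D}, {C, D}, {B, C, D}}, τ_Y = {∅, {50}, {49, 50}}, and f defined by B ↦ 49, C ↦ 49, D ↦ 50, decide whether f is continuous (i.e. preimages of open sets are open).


f IS continuous.

Compute f^{-1}(U) for each U ∈ τ_Y:
  U = ∅: f^{-1}(U) = ∅ ∈ τ_X ✓.
  U = {50}: f^{-1}(U) = {D} ∈ τ_X ✓.
  U = {49, 50}: f^{-1}(U) = {B, C, D} ∈ τ_X ✓.
Every preimage lies in τ_X, so f IS continuous.


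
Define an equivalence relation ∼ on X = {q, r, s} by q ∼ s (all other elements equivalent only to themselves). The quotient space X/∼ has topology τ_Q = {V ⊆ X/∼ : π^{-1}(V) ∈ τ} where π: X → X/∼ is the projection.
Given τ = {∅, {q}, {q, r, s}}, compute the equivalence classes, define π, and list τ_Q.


X/∼ = {[q=s], [r]}; |τ_Q| = 2.

Equivalence classes: [q=s], [r].
Quotient map π: X → X/∼ sends q ↦ [q=s], r ↦ [r], s ↦ [q=s].
For each subset V ⊆ X/∼, compute π^{-1}(V) ⊆ X and check whether π^{-1}(V) ∈ τ. V is open in τ_Q iff π^{-1}(V) ∈ τ.
  V = {}: π^{-1}(V) = ∅ ∈ τ ✓.
  V = {[q=s]}: π^{-1}(V) = {q, s} ∉ τ ✗.
  V = {[r]}: π^{-1}(V) = {r} ∉ τ ✗.
  V = {[q=s], [r]}: π^{-1}(V) = {q, r, s} ∈ τ ✓.
Open sets in the quotient: τ_Q = {{}, {[q=s], [r]}} (2 elements).


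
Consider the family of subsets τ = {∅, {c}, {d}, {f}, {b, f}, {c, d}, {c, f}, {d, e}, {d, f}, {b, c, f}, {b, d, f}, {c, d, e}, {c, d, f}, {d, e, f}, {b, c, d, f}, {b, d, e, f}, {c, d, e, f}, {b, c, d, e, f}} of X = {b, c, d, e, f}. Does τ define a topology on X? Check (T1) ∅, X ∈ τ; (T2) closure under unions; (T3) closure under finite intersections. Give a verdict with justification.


τ IS a topology on X.

Axiom (T1): ∅ ∈ τ? Yes; X ∈ τ? Yes.
Axiom (T2/T3): check pairwise unions and intersections of members of τ.
All pairwise intersections and unions checked — each lies in τ. Therefore τ satisfies (T1), (T2), (T3): it IS a topology on X.


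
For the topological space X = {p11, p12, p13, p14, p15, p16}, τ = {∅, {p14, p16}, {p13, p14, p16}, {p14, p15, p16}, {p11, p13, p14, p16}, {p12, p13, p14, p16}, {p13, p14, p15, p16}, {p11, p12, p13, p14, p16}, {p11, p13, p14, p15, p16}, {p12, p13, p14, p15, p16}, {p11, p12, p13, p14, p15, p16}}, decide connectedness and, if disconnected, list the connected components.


(X, τ) is connected.

Find clopen sets (U ∈ τ with X ∖ U ∈ τ):
  U = ∅, X ∖ U = {p11, p12, p13, p14, p15, p16} — both open, so U is clopen.
  U = {p11, p12, p13, p14, p15, p16}, X ∖ U = ∅ — both open, so U is clopen.
Only trivial clopens (∅ and X) exist, so (X, τ) is connected.
Compute connected components by grouping points that agree on all clopens:
  component: {p11, p12, p13, p14, p15, p16}


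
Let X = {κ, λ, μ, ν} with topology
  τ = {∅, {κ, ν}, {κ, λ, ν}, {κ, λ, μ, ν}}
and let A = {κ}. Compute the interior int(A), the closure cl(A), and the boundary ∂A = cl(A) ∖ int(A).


int(A) = ∅, cl(A) = {κ, λ, μ, ν}, ∂A = {κ, λ, μ, ν}.

Closed sets in (X, τ) are complements of opens:
  closed(X, τ) = {∅, {μ}, {λ, μ}, {κ, λ, μ, ν}}.
int(A) = ⋃ {U ∈ τ : U ⊆ A}. Opens contained in A: ∅.
Taking the union of these: int(A) = ∅.
cl(A) = ⋂ {C closed : A ⊆ C}. Closed sets containing A: {κ, λ, μ, ν}.
Intersecting these: cl(A) = {κ, λ, μ, ν}.
∂A = cl(A) ∖ int(A) = {κ, λ, μ, ν} ∖ ∅ = {κ, λ, μ, ν}.


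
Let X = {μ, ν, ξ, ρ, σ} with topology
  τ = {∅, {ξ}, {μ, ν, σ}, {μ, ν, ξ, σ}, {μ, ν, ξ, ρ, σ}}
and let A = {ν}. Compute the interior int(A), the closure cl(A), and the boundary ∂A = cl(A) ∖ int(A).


int(A) = ∅, cl(A) = {μ, ν, ρ, σ}, ∂A = {μ, ν, ρ, σ}.

Closed sets in (X, τ) are complements of opens:
  closed(X, τ) = {∅, {ρ}, {ξ, ρ}, {μ, ν, ρ, σ}, {μ, ν, ξ, ρ, σ}}.
int(A) = ⋃ {U ∈ τ : U ⊆ A}. Opens contained in A: ∅.
Taking the union of these: int(A) = ∅.
cl(A) = ⋂ {C closed : A ⊆ C}. Closed sets containing A: {μ, ν, ρ, σ}, {μ, ν, ξ, ρ, σ}.
Intersecting these: cl(A) = {μ, ν, ρ, σ}.
∂A = cl(A) ∖ int(A) = {μ, ν, ρ, σ} ∖ ∅ = {μ, ν, ρ, σ}.


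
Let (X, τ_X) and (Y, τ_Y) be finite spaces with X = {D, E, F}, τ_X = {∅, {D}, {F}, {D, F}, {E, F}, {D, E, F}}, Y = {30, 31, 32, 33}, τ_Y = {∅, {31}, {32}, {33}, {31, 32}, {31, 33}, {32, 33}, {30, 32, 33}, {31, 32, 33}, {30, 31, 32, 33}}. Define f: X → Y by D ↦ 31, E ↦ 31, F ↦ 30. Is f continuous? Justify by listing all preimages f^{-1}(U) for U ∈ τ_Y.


f is NOT continuous.

Compute f^{-1}(U) for each U ∈ τ_Y:
  U = ∅: f^{-1}(U) = ∅ ∈ τ_X ✓.
  U = {31}: f^{-1}(U) = {D, E} ∉ τ_X ✗.
  U = {32}: f^{-1}(U) = ∅ ∈ τ_X ✓.
  U = {33}: f^{-1}(U) = ∅ ∈ τ_X ✓.
  U = {31, 32}: f^{-1}(U) = {D, E} ∉ τ_X ✗.
  U = {31, 33}: f^{-1}(U) = {D, E} ∉ τ_X ✗.
  U = {32, 33}: f^{-1}(U) = ∅ ∈ τ_X ✓.
  U = {30, 32, 33}: f^{-1}(U) = {F} ∈ τ_X ✓.
  U = {31, 32, 33}: f^{-1}(U) = {D, E} ∉ τ_X ✗.
  U = {30, 31, 32, 33}: f^{-1}(U) = {D, E, F} ∈ τ_X ✓.
Found U = {31} with f^{-1}(U) = {D, E} not in τ_X. Therefore f is NOT continuous.


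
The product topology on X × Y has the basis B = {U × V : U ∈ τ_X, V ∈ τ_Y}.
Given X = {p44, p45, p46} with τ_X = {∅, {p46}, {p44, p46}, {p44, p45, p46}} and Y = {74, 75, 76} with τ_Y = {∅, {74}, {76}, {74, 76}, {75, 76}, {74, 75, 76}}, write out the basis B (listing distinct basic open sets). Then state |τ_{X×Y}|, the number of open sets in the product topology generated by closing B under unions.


Basis B = {∅ × ∅, {p46} × {74}, {p46} × {76}, {p44, p46} × {74}, {p44, p46} × {76}, {p46} × {74, 76}, {p46} × {75, 76}, {p44, p45, p46} × {74}, {p44, p45, p46} × {76}, {p46} × {74, 75, 76}, {p44, p46} × {74, 76}, {p44, p46} × {75, 76}, {p44, p46} × {74, 75, 76}, {p44, p45, p46} × {74, 76}, {p44, p45, p46} × {75, 76}, {p44, p45, p46} × {74, 75, 76}}; |τ_{X×Y}| = 40.

Enumerate products U × V with U ∈ τ_X, V ∈ τ_Y (deduplicated):
  ∅ × ∅ = {} (∅)
  {p46} × {74} = {(p46,74)}
  {p46} × {76} = {(p46,76)}
  {p44, p46} × {74} = {(p44,74), (p46,74)}
  {p44, p46} × {76} = {(p44,76), (p46,76)}
  {p46} × {74, 76} = {(p46,74), (p46,76)}
  {p46} × {75, 76} = {(p46,75), (p46,76)}
  {p44, p45, p46} × {74} = {(p44,74), (p45,74), (p46,74)}
  {p44, p45, p46} × {76} = {(p44,76), (p45,76), (p46,76)}
  {p46} × {74, 75, 76} = {(p46,74), (p46,75), (p46,76)}
  {p44, p46} × {74, 76} = {(p44,74), (p44,76), (p46,74), (p46,76)}
  {p44, p46} × {75, 76} = {(p44,75), (p44,76), (p46,75), (p46,76)}
  {p44, p46} × {74, 75, 76} = {(p44,74), (p44,75), (p44,76), (p46,74), (p46,75), (p46,76)}
  {p44, p45, p46} × {74, 76} = {(p44,74), (p44,76), (p45,74), (p45,76), (p46,74), (p46,76)}
  {p44, p45, p46} × {75, 76} = {(p44,75), (p44,76), (p45,75), (p45,76), (p46,75), (p46,76)}
  {p44, p45, p46} × {74, 75, 76} = {(p44,74), (p44,75), (p44,76), (p45,74), (p45,75), (p45,76), (p46,74), (p46,75), (p46,76)}
These 16 distinct sets form the basis B.
Close under arbitrary unions to get τ_{X×Y}; counting gives |τ_{X×Y}| = 40.


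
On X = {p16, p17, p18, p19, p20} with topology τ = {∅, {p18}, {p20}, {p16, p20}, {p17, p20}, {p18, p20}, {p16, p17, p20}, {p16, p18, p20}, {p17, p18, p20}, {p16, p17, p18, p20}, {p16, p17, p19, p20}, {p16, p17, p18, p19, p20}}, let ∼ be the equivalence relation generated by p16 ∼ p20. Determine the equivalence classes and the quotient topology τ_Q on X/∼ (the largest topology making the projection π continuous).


X/∼ = {[p16=p20], [p17], [p18], [p19]}; |τ_Q| = 8.

Equivalence classes: [p16=p20], [p17], [p18], [p19].
Quotient map π: X → X/∼ sends p16 ↦ [p16=p20], p17 ↦ [p17], p18 ↦ [p18], p19 ↦ [p19], p20 ↦ [p16=p20].
For each subset V ⊆ X/∼, compute π^{-1}(V) ⊆ X and check whether π^{-1}(V) ∈ τ. V is open in τ_Q iff π^{-1}(V) ∈ τ.
  V = {}: π^{-1}(V) = ∅ ∈ τ ✓.
  V = {[p16=p20]}: π^{-1}(V) = {p16, p20} ∈ τ ✓.
  V = {[p17]}: π^{-1}(V) = {p17} ∉ τ ✗.
  V = {[p16=p20], [p17]}: π^{-1}(V) = {p16, p17, p20} ∈ τ ✓.
  V = {[p18]}: π^{-1}(V) = {p18} ∈ τ ✓.
  V = {[p16=p20], [p18]}: π^{-1}(V) = {p16, p18, p20} ∈ τ ✓.
  V = {[p17], [p18]}: π^{-1}(V) = {p17, p18} ∉ τ ✗.
  V = {[p16=p20], [p17], [p18]}: π^{-1}(V) = {p16, p17, p18, p20} ∈ τ ✓.
  V = {[p19]}: π^{-1}(V) = {p19} ∉ τ ✗.
  V = {[p16=p20], [p19]}: π^{-1}(V) = {p16, p19, p20} ∉ τ ✗.
  V = {[p17], [p19]}: π^{-1}(V) = {p17, p19} ∉ τ ✗.
  V = {[p16=p20], [p17], [p19]}: π^{-1}(V) = {p16, p17, p19, p20} ∈ τ ✓.
  V = {[p18], [p19]}: π^{-1}(V) = {p18, p19} ∉ τ ✗.
  V = {[p16=p20], [p18], [p19]}: π^{-1}(V) = {p16, p18, p19, p20} ∉ τ ✗.
  V = {[p17], [p18], [p19]}: π^{-1}(V) = {p17, p18, p19} ∉ τ ✗.
  V = {[p16=p20], [p17], [p18], [p19]}: π^{-1}(V) = {p16, p17, p18, p19, p20} ∈ τ ✓.
Open sets in the quotient: τ_Q = {{}, {[p16=p20]}, {[p16=p20], [p17]}, {[p18]}, {[p16=p20], [p18]}, {[p16=p20], [p17], [p18]}, {[p16=p20], [p17], [p19]}, {[p16=p20], [p17], [p18], [p19]}} (8 elements).


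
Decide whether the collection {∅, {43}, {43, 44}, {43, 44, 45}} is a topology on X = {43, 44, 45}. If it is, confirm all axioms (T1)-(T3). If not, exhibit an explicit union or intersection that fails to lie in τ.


τ IS a topology on X.

Axiom (T1): ∅ ∈ τ? Yes; X ∈ τ? Yes.
Axiom (T2/T3): check pairwise unions and intersections of members of τ.
All pairwise intersections and unions checked — each lies in τ. Therefore τ satisfies (T1), (T2), (T3): it IS a topology on X.


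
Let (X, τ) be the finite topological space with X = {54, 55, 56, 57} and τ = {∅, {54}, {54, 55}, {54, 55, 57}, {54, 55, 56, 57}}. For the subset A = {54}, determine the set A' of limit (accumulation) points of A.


A' = {55, 56, 57}

For each x ∈ X, list the open sets U ∈ τ with x ∈ U, then check whether U ∩ (A ∖ {x}) ≠ ∅ for every such U.
  x = 54: open {54} ∋ x has {54} ∩ (A ∖ {54}) = ∅, so x is NOT a limit point.
  x = 55: opens ∋ x are {54, 55}, {54, 55, 57}, {54, 55, 56, 57}; each meets A ∖ {55}, so x IS a limit point.
  x = 56: opens ∋ x are {54, 55, 56, 57}; each meets A ∖ {56}, so x IS a limit point.
  x = 57: opens ∋ x are {54, 55, 57}, {54, 55, 56, 57}; each meets A ∖ {57}, so x IS a limit point.
Collecting: A' = {55, 56, 57}.


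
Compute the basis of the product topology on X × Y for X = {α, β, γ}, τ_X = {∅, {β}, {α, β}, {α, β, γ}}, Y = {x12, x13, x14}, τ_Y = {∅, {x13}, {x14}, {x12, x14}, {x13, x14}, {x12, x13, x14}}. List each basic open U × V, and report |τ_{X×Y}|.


Basis B = {∅ × ∅, {β} × {x13}, {β} × {x14}, {α, β} × {x13}, {α, β} × {x14}, {β} × {x12, x14}, {β} × {x13, x14}, {α, β, γ} × {x13}, {α, β, γ} × {x14}, {β} × {x12, x13, x14}, {α, β} × {x12, x14}, {α, β} × {x13, x14}, {α, β} × {x12, x13, x14}, {α, β, γ} × {x12, x14}, {α, β, γ} × {x13, x14}, {α, β, γ} × {x12, x13, x14}}; |τ_{X×Y}| = 40.

Enumerate products U × V with U ∈ τ_X, V ∈ τ_Y (deduplicated):
  ∅ × ∅ = {} (∅)
  {β} × {x13} = {(β,x13)}
  {β} × {x14} = {(β,x14)}
  {α, β} × {x13} = {(α,x13), (β,x13)}
  {α, β} × {x14} = {(α,x14), (β,x14)}
  {β} × {x12, x14} = {(β,x12), (β,x14)}
  {β} × {x13, x14} = {(β,x13), (β,x14)}
  {α, β, γ} × {x13} = {(α,x13), (β,x13), (γ,x13)}
  {α, β, γ} × {x14} = {(α,x14), (β,x14), (γ,x14)}
  {β} × {x12, x13, x14} = {(β,x12), (β,x13), (β,x14)}
  {α, β} × {x12, x14} = {(α,x12), (α,x14), (β,x12), (β,x14)}
  {α, β} × {x13, x14} = {(α,x13), (α,x14), (β,x13), (β,x14)}
  {α, β} × {x12, x13, x14} = {(α,x12), (α,x13), (α,x14), (β,x12), (β,x13), (β,x14)}
  {α, β, γ} × {x12, x14} = {(α,x12), (α,x14), (β,x12), (β,x14), (γ,x12), (γ,x14)}
  {α, β, γ} × {x13, x14} = {(α,x13), (α,x14), (β,x13), (β,x14), (γ,x13), (γ,x14)}
  {α, β, γ} × {x12, x13, x14} = {(α,x12), (α,x13), (α,x14), (β,x12), (β,x13), (β,x14), (γ,x12), (γ,x13), (γ,x14)}
These 16 distinct sets form the basis B.
Close under arbitrary unions to get τ_{X×Y}; counting gives |τ_{X×Y}| = 40.


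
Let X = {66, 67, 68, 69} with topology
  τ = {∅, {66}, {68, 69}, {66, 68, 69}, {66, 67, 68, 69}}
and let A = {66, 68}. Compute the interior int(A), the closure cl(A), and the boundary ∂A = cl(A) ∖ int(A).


int(A) = {66}, cl(A) = {66, 67, 68, 69}, ∂A = {67, 68, 69}.

Closed sets in (X, τ) are complements of opens:
  closed(X, τ) = {∅, {67}, {66, 67}, {67, 68, 69}, {66, 67, 68, 69}}.
int(A) = ⋃ {U ∈ τ : U ⊆ A}. Opens contained in A: ∅, {66}.
Taking the union of these: int(A) = {66}.
cl(A) = ⋂ {C closed : A ⊆ C}. Closed sets containing A: {66, 67, 68, 69}.
Intersecting these: cl(A) = {66, 67, 68, 69}.
∂A = cl(A) ∖ int(A) = {66, 67, 68, 69} ∖ {66} = {67, 68, 69}.


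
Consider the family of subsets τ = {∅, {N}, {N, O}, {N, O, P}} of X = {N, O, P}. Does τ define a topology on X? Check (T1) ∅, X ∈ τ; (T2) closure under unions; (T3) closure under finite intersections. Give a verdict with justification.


τ IS a topology on X.

Axiom (T1): ∅ ∈ τ? Yes; X ∈ τ? Yes.
Axiom (T2/T3): check pairwise unions and intersections of members of τ.
All pairwise intersections and unions checked — each lies in τ. Therefore τ satisfies (T1), (T2), (T3): it IS a topology on X.


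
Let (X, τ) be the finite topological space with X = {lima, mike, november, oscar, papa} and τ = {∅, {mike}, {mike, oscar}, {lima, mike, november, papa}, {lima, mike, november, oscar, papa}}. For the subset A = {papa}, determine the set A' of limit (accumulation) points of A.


A' = {lima, november}

For each x ∈ X, list the open sets U ∈ τ with x ∈ U, then check whether U ∩ (A ∖ {x}) ≠ ∅ for every such U.
  x = lima: opens ∋ x are {lima, mike, november, papa}, {lima, mike, november, oscar, papa}; each meets A ∖ {lima}, so x IS a limit point.
  x = mike: open {mike} ∋ x has {mike} ∩ (A ∖ {mike}) = ∅, so x is NOT a limit point.
  x = november: opens ∋ x are {lima, mike, november, papa}, {lima, mike, november, oscar, papa}; each meets A ∖ {november}, so x IS a limit point.
  x = oscar: open {mike, oscar} ∋ x has {mike, oscar} ∩ (A ∖ {oscar}) = ∅, so x is NOT a limit point.
  x = papa: open {lima, mike, november, papa} ∋ x has {lima, mike, november, papa} ∩ (A ∖ {papa}) = ∅, so x is NOT a limit point.
Collecting: A' = {lima, november}.


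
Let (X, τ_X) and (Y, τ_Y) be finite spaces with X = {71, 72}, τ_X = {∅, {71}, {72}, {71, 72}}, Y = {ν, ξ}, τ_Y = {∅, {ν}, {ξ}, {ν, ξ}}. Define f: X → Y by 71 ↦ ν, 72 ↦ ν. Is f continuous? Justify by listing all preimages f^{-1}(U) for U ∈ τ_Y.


f IS continuous.

Compute f^{-1}(U) for each U ∈ τ_Y:
  U = ∅: f^{-1}(U) = ∅ ∈ τ_X ✓.
  U = {ν}: f^{-1}(U) = {71, 72} ∈ τ_X ✓.
  U = {ξ}: f^{-1}(U) = ∅ ∈ τ_X ✓.
  U = {ν, ξ}: f^{-1}(U) = {71, 72} ∈ τ_X ✓.
Every preimage lies in τ_X, so f IS continuous.


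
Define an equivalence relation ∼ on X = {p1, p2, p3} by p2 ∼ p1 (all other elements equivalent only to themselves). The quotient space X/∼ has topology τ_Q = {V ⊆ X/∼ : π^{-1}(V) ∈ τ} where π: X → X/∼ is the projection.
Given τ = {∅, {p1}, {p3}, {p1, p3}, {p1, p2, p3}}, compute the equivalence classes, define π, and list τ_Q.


X/∼ = {[p1=p2], [p3]}; |τ_Q| = 3.

Equivalence classes: [p1=p2], [p3].
Quotient map π: X → X/∼ sends p1 ↦ [p1=p2], p2 ↦ [p1=p2], p3 ↦ [p3].
For each subset V ⊆ X/∼, compute π^{-1}(V) ⊆ X and check whether π^{-1}(V) ∈ τ. V is open in τ_Q iff π^{-1}(V) ∈ τ.
  V = {}: π^{-1}(V) = ∅ ∈ τ ✓.
  V = {[p1=p2]}: π^{-1}(V) = {p1, p2} ∉ τ ✗.
  V = {[p3]}: π^{-1}(V) = {p3} ∈ τ ✓.
  V = {[p1=p2], [p3]}: π^{-1}(V) = {p1, p2, p3} ∈ τ ✓.
Open sets in the quotient: τ_Q = {{}, {[p3]}, {[p1=p2], [p3]}} (3 elements).


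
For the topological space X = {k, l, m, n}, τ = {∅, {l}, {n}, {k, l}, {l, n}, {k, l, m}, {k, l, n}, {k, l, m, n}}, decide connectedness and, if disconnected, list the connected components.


(X, τ) is disconnected; components = [{n}, {k, l, m}].

Find clopen sets (U ∈ τ with X ∖ U ∈ τ):
  U = ∅, X ∖ U = {k, l, m, n} — both open, so U is clopen.
  U = {n}, X ∖ U = {k, l, m} — both open, so U is clopen.
  U = {k, l, m}, X ∖ U = {n} — both open, so U is clopen.
  U = {k, l, m, n}, X ∖ U = ∅ — both open, so U is clopen.
Nontrivial clopen(s) exist: e.g. {k, l, m}. So (X, τ) is disconnected.
Compute connected components by grouping points that agree on all clopens:
  component: {n}
  component: {k, l, m}


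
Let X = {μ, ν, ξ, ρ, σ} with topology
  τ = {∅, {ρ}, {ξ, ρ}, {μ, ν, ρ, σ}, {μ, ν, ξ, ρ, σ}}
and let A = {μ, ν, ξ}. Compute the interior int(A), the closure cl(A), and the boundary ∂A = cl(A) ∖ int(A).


int(A) = ∅, cl(A) = {μ, ν, ξ, σ}, ∂A = {μ, ν, ξ, σ}.

Closed sets in (X, τ) are complements of opens:
  closed(X, τ) = {∅, {ξ}, {μ, ν, σ}, {μ, ν, ξ, σ}, {μ, ν, ξ, ρ, σ}}.
int(A) = ⋃ {U ∈ τ : U ⊆ A}. Opens contained in A: ∅.
Taking the union of these: int(A) = ∅.
cl(A) = ⋂ {C closed : A ⊆ C}. Closed sets containing A: {μ, ν, ξ, σ}, {μ, ν, ξ, ρ, σ}.
Intersecting these: cl(A) = {μ, ν, ξ, σ}.
∂A = cl(A) ∖ int(A) = {μ, ν, ξ, σ} ∖ ∅ = {μ, ν, ξ, σ}.


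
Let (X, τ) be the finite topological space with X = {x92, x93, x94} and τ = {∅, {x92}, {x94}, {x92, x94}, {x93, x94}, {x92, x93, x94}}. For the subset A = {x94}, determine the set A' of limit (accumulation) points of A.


A' = {x93}

For each x ∈ X, list the open sets U ∈ τ with x ∈ U, then check whether U ∩ (A ∖ {x}) ≠ ∅ for every such U.
  x = x92: open {x92} ∋ x has {x92} ∩ (A ∖ {x92}) = ∅, so x is NOT a limit point.
  x = x93: opens ∋ x are {x93, x94}, {x92, x93, x94}; each meets A ∖ {x93}, so x IS a limit point.
  x = x94: open {x94} ∋ x has {x94} ∩ (A ∖ {x94}) = ∅, so x is NOT a limit point.
Collecting: A' = {x93}.


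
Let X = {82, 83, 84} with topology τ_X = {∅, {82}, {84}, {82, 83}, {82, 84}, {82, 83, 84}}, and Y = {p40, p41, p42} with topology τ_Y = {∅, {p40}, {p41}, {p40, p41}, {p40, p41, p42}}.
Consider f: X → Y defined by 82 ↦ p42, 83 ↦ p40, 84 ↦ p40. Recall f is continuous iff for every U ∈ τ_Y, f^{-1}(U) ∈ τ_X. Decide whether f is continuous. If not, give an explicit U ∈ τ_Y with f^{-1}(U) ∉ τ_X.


f is NOT continuous.

Compute f^{-1}(U) for each U ∈ τ_Y:
  U = ∅: f^{-1}(U) = ∅ ∈ τ_X ✓.
  U = {p40}: f^{-1}(U) = {83, 84} ∉ τ_X ✗.
  U = {p41}: f^{-1}(U) = ∅ ∈ τ_X ✓.
  U = {p40, p41}: f^{-1}(U) = {83, 84} ∉ τ_X ✗.
  U = {p40, p41, p42}: f^{-1}(U) = {82, 83, 84} ∈ τ_X ✓.
Found U = {p40} with f^{-1}(U) = {83, 84} not in τ_X. Therefore f is NOT continuous.


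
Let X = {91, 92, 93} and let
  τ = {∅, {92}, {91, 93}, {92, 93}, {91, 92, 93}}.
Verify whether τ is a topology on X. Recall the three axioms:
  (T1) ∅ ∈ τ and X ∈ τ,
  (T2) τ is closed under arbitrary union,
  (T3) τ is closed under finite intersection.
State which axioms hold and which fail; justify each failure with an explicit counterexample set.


τ is NOT a topology on X.

Axiom (T1): ∅ ∈ τ? Yes; X ∈ τ? Yes.
Axiom (T2/T3): check pairwise unions and intersections of members of τ.
Counterexample for (T3): {91, 93} ∩ {92, 93} = {93} ∉ τ. Therefore τ is NOT a topology.


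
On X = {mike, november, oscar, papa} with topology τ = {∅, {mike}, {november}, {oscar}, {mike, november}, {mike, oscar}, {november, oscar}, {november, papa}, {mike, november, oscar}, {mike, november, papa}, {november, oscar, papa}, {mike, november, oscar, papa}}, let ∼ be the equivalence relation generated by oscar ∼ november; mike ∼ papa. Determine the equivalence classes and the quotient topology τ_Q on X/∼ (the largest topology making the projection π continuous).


X/∼ = {[mike=papa], [november=oscar]}; |τ_Q| = 3.

Equivalence classes: [mike=papa], [november=oscar].
Quotient map π: X → X/∼ sends mike ↦ [mike=papa], november ↦ [november=oscar], oscar ↦ [november=oscar], papa ↦ [mike=papa].
For each subset V ⊆ X/∼, compute π^{-1}(V) ⊆ X and check whether π^{-1}(V) ∈ τ. V is open in τ_Q iff π^{-1}(V) ∈ τ.
  V = {}: π^{-1}(V) = ∅ ∈ τ ✓.
  V = {[mike=papa]}: π^{-1}(V) = {mike, papa} ∉ τ ✗.
  V = {[november=oscar]}: π^{-1}(V) = {november, oscar} ∈ τ ✓.
  V = {[mike=papa], [november=oscar]}: π^{-1}(V) = {mike, november, oscar, papa} ∈ τ ✓.
Open sets in the quotient: τ_Q = {{}, {[november=oscar]}, {[mike=papa], [november=oscar]}} (3 elements).


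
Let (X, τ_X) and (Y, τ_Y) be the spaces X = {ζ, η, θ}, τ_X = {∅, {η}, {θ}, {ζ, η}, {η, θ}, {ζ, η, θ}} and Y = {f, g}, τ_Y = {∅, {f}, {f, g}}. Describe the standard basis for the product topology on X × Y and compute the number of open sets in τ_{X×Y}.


Basis B = {∅ × ∅, {η} × {f}, {θ} × {f}, {ζ, η} × {f}, {η} × {f, g}, {η, θ} × {f}, {θ} × {f, g}, {ζ, η, θ} × {f}, {ζ, η} × {f, g}, {η, θ} × {f, g}, {ζ, η, θ} × {f, g}}; |τ_{X×Y}| = 18.

Enumerate products U × V with U ∈ τ_X, V ∈ τ_Y (deduplicated):
  ∅ × ∅ = {} (∅)
  {η} × {f} = {(η,f)}
  {θ} × {f} = {(θ,f)}
  {ζ, η} × {f} = {(ζ,f), (η,f)}
  {η} × {f, g} = {(η,f), (η,g)}
  {η, θ} × {f} = {(η,f), (θ,f)}
  {θ} × {f, g} = {(θ,f), (θ,g)}
  {ζ, η, θ} × {f} = {(ζ,f), (η,f), (θ,f)}
  {ζ, η} × {f, g} = {(ζ,f), (ζ,g), (η,f), (η,g)}
  {η, θ} × {f, g} = {(η,f), (η,g), (θ,f), (θ,g)}
  {ζ, η, θ} × {f, g} = {(ζ,f), (ζ,g), (η,f), (η,g), (θ,f), (θ,g)}
These 11 distinct sets form the basis B.
Close under arbitrary unions to get τ_{X×Y}; counting gives |τ_{X×Y}| = 18.


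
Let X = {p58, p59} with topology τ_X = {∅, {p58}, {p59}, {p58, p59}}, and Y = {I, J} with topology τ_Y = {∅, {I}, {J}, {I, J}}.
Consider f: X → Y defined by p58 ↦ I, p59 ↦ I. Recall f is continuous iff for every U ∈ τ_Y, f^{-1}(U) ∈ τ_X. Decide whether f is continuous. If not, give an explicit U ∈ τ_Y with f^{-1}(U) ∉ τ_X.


f IS continuous.

Compute f^{-1}(U) for each U ∈ τ_Y:
  U = ∅: f^{-1}(U) = ∅ ∈ τ_X ✓.
  U = {I}: f^{-1}(U) = {p58, p59} ∈ τ_X ✓.
  U = {J}: f^{-1}(U) = ∅ ∈ τ_X ✓.
  U = {I, J}: f^{-1}(U) = {p58, p59} ∈ τ_X ✓.
Every preimage lies in τ_X, so f IS continuous.


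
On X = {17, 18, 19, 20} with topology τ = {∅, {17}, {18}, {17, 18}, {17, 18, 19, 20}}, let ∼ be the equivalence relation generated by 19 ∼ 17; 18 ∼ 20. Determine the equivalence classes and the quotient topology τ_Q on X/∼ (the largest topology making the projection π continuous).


X/∼ = {[17=19], [18=20]}; |τ_Q| = 2.

Equivalence classes: [17=19], [18=20].
Quotient map π: X → X/∼ sends 17 ↦ [17=19], 18 ↦ [18=20], 19 ↦ [17=19], 20 ↦ [18=20].
For each subset V ⊆ X/∼, compute π^{-1}(V) ⊆ X and check whether π^{-1}(V) ∈ τ. V is open in τ_Q iff π^{-1}(V) ∈ τ.
  V = {}: π^{-1}(V) = ∅ ∈ τ ✓.
  V = {[17=19]}: π^{-1}(V) = {17, 19} ∉ τ ✗.
  V = {[18=20]}: π^{-1}(V) = {18, 20} ∉ τ ✗.
  V = {[17=19], [18=20]}: π^{-1}(V) = {17, 18, 19, 20} ∈ τ ✓.
Open sets in the quotient: τ_Q = {{}, {[17=19], [18=20]}} (2 elements).
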